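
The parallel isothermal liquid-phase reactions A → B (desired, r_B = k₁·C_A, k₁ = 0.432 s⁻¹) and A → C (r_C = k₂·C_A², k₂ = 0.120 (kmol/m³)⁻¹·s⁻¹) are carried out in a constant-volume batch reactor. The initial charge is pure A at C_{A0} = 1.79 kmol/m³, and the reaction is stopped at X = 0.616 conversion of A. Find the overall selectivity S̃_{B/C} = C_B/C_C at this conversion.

2.96

C_A = C_{A0}(1−X) = 0.6874 kmol/m³.
Along a PFR/batch, dC_B/dC_A = −r_B/(r_B+r_C) = −k₁/(k₁+k₂·C_A).
Integrating from C_{A0} to C_A: C_B = (0.432/0.120)·ln[(0.432+0.120·1.79)/(0.432+0.120·0.687)] = 3.600·ln(0.6468/0.5145) = 0.8239 kmol/m³.
C_C = (C_{A0}−C_A)−C_B = 0.2787 kmol/m³; S̃_{B/C} = 0.8239/0.2787 = 2.96.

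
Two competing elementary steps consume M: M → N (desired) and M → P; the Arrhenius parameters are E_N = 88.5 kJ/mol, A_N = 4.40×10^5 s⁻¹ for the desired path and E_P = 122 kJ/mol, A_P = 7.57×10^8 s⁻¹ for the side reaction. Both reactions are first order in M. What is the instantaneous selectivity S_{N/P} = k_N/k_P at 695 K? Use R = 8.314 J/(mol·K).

0.192

With equal orders, S_{N/P} = k_N/k_P = (A_N/A_P)·exp[(E_P−E_N)/(RT)].
(E_P−E_N)/(RT) = (122−88.5)×10³/(8.314×695) = 33500/5778 = 5.798.
k_N/k_P = (4.40×10^5/7.57×10^8)·exp(5.798) = 5.812×10^-4 × 329.5 = 0.192.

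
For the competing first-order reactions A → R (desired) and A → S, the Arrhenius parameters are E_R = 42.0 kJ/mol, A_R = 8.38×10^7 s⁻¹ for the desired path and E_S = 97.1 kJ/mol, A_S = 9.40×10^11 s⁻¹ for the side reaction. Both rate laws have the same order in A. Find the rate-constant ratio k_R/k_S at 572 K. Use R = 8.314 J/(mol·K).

k_R/k_S = (A_R/A_S)·exp[−(E_R−E_S)/(RT)] = (A_R/A_S)·exp[(E_S−E_R)/(RT)].
(E_S−E_R)/(RT) = (97.1−42.0)×10³/(8.314×572) = 55100/4756 = 11.59.
k_R/k_S = (8.38×10^7/9.40×10^11)·exp(11.59) = 8.915×10^-5 × 1.076×10^5 = 9.59.
Since E_R < E_S, lowering the temperature improves selectivity toward R.

9.59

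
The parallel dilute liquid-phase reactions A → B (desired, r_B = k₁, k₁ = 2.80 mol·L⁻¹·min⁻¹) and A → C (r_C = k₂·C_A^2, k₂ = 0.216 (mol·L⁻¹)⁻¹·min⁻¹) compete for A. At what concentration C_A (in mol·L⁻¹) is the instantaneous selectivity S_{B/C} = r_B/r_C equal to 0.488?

S_{B/C} = (k₁/k₂)·C_A^-2 ⇒ C_A = (S·k₂/k₁)^(-0.5).
= (0.488×0.216/2.80)^(-0.5) = (0.03765)^(-0.5) = 5.15 mol·L⁻¹.

5.15 mol·L⁻¹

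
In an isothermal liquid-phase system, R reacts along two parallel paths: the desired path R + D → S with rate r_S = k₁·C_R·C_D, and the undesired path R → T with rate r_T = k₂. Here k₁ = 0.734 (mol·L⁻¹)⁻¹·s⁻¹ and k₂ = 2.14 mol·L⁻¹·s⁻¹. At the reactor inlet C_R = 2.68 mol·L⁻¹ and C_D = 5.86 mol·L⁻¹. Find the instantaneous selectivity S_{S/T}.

5.39

S_{S/T} = r_S/r_T = (k₁·C_R·C_D)/(k₂) = (k₁/k₂)·C_R·C_D.
= (0.734×2.680×5.860) / (2.14) = 11.53/2.140 = 5.39.
Since the desired path is higher order in R, keeping C_R high (PFR or concentrated feed) favours S.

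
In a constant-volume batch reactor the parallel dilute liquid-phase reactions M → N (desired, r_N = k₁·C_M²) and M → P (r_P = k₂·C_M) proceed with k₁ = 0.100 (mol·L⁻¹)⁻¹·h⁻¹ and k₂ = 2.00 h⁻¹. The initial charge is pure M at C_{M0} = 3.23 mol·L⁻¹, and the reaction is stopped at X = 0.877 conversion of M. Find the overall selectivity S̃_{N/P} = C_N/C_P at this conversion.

C_M = C_{M0}(1−X) = 0.3973 mol·L⁻¹.
Along a PFR/batch, dC_P/dC_M = −r_P/(r_N+r_P) = −k₂/(k₂+k₁·C_M).
Integrating from C_{M0} to C_M: C_P = (2.00/0.100)·ln[(2.00+0.100·3.23)/(2.00+0.100·0.397)] = 20.00·ln(2.323/2.040) = 2.601 mol·L⁻¹.
Then C_N = (C_{M0}−C_M) − C_P = 2.833 − 2.601 = 0.2319 mol·L⁻¹.
S̃_{N/P} = C_N/C_P = 0.2319/2.601 = 0.0891.

0.0891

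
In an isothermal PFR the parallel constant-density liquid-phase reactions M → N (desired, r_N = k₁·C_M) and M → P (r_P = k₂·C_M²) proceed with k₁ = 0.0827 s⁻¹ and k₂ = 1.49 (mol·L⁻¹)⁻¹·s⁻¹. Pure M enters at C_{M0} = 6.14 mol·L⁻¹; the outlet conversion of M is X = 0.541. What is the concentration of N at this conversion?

C_M = C_{M0}(1−X) = 2.818 mol·L⁻¹.
Along a PFR/batch, dC_N/dC_M = −r_N/(r_N+r_P) = −k₁/(k₁+k₂·C_M).
Integrating from C_{M0} to C_M: C_N = (0.0827/1.49)·ln[(0.0827+1.49·6.14)/(0.0827+1.49·2.82)] = 0.05550·ln(9.231/4.282) = 0.04264 mol·L⁻¹.

0.0426 mol·L⁻¹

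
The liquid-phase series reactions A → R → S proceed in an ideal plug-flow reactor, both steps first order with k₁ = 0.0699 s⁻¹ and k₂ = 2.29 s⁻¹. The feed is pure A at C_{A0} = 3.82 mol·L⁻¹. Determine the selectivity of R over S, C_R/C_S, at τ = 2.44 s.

0.203

For first-order series with pure A initially, C_R(τ) = k₁C_{A0}/(k₂−k₁)·(e^(−k₁τ) − e^(−k₂τ)).
e^(−k₁τ) = e^(−0.0699×2.44) = e^(−0.1706) = 0.8432; e^(−k₂τ) = e^(−5.588) = 0.003744.
C_R = 0.0699×3.82/(2.29−0.0699) × (0.8432−0.003744) = 0.1203×0.8395 = 0.1010 mol·L⁻¹.
C_A = C_{A0}e^(−k₁τ) = 3.221 mol·L⁻¹, so C_S = C_{A0}−C_A−C_R = 0.4980 mol·L⁻¹; C_R/C_S = 0.203.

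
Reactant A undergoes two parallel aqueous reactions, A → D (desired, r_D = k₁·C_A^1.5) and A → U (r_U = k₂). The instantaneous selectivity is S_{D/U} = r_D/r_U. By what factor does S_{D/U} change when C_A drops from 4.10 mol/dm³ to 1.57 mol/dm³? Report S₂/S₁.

S_{D/U} = (k₁/k₂)·C_A^1.5, so S₂/S₁ = (C_{A,2}/C_{A,1})^1.5.
= (1.57/4.10)^1.5 = (0.3829)^1.5 = 0.237.
Selectivity toward D falls as C_A falls — high-concentration operation is favoured.

0.237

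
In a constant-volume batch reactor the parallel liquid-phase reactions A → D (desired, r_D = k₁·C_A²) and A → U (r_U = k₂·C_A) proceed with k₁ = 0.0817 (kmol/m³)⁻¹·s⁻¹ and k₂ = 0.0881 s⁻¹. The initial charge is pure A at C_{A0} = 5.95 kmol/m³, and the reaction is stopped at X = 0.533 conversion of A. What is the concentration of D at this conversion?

2.52 kmol/m³

C_A = C_{A0}(1−X) = 2.779 kmol/m³.
Along a PFR/batch, dC_U/dC_A = −r_U/(r_D+r_U) = −k₂/(k₂+k₁·C_A).
Integrating from C_{A0} to C_A: C_U = (0.0881/0.0817)·ln[(0.0881+0.0817·5.95)/(0.0881+0.0817·2.78)] = 1.078·ln(0.5742/0.3151) = 0.6471 kmol/m³.
Then C_D = (C_{A0}−C_A) − C_U = 3.171 − 0.6471 = 2.524 kmol/m³.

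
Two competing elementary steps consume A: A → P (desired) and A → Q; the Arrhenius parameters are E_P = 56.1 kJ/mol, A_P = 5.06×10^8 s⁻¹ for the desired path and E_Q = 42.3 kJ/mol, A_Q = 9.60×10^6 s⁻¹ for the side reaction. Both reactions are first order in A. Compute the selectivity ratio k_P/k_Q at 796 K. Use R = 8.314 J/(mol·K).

k_P/k_Q = (A_P/A_Q)·exp[−(E_P−E_Q)/(RT)] = (A_P/A_Q)·exp[(E_Q−E_P)/(RT)].
(E_Q−E_P)/(RT) = (42.3−56.1)×10³/(8.314×796) = -13800/6618 = -2.085.
k_P/k_Q = (5.06×10^8/9.60×10^6)·exp(-2.085) = 52.71 × 0.1243 = 6.55.
Since E_P > E_Q, raising the temperature improves selectivity toward P.

6.55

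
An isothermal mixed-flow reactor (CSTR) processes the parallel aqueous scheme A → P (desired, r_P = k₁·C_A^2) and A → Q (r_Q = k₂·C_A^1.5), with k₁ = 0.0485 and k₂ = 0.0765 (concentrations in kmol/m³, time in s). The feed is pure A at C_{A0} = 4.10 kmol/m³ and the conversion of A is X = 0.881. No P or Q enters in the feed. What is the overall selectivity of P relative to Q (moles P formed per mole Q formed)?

0.443

Exit C_A = C_{A0}(1−X) = 4.10×0.119 = 0.4879 kmol/m³.
In a CSTR the entire volume is at exit conditions, so r_P = 0.0485×0.4879^2 = 0.01155 and r_Q = 0.0765×0.4879^1.5 = 0.02607.
Overall selectivity = C_P/C_Q = r_Pτ/(r_Qτ) = r_P/r_Q = 0.443.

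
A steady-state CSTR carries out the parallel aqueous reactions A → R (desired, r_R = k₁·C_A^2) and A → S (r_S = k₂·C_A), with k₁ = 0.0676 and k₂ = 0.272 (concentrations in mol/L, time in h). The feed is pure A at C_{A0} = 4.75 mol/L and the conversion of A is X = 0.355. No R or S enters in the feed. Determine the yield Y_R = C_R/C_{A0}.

0.153

Exit C_A = C_{A0}(1−X) = 4.75×0.645 = 3.064 mol/L.
In a CSTR the entire volume is at exit conditions, so r_R = 0.0676×3.064^2 = 0.6345 and r_S = 0.272×3.064 = 0.8333.
Fraction of consumed A going to R: r_R/(r_R+r_S) = 0.4323.
C_R = 0.4323·C_{A0}·X = 0.4323×4.75×0.355 = 0.729 mol/L; Y_R = C_R/C_{A0} = 0.153.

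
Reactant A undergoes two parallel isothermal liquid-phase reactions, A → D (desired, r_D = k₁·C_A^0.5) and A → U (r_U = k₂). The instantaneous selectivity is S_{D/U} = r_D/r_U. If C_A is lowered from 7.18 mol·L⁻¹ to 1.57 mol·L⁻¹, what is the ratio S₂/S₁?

S_{D/U} = (k₁/k₂)·C_A^0.5, so S₂/S₁ = (C_{A,2}/C_{A,1})^0.5.
= (1.57/7.18)^0.5 = (0.2187)^0.5 = 0.468.

0.468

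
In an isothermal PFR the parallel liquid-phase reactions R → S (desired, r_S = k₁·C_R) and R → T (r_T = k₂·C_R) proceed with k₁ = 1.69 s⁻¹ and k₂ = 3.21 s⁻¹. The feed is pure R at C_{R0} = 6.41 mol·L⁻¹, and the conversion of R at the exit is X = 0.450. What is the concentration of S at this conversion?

C_R = C_{R0}(1−X) = 3.526 mol·L⁻¹.
Both paths are first order in R, so the instantaneous fraction to S is constant: dC_S/d(−C_R) = k₁/(k₁+k₂) = 0.3449.
C_S = 0.3449·(C_{R0}−C_R) = 0.3449×2.884 = 0.995 mol·L⁻¹.

0.995 mol·L⁻¹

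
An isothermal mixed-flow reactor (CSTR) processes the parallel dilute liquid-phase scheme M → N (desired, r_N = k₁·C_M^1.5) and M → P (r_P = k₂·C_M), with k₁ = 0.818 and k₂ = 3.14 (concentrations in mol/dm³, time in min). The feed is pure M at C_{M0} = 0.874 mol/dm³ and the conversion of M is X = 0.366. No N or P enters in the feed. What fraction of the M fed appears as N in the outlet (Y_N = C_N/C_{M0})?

Exit C_M = C_{M0}(1−X) = 0.874×0.634 = 0.5541 mol/dm³.
Rates in a CSTR are evaluated at the outlet concentration: r_N = 0.818×0.5541^1.5 = 0.3374, r_P = 3.14×0.5541 = 1.740.
Fraction of consumed M going to N: r_N/(r_N+r_P) = 0.1624.
C_N = 0.1624·C_{M0}·X = 0.1624×0.874×0.366 = 0.0520 mol/dm³; Y_N = C_N/C_{M0} = 0.0594.

0.0594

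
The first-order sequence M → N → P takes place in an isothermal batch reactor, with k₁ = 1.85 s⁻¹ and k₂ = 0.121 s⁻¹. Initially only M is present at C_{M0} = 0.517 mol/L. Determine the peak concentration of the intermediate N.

At the optimum, C_{N,max}/C_{M0} = (k₁/k₂)^[k₂/(k₂−k₁)].
= (1.85/0.121)^(0.121/(0.121−1.85)) = (15.29)^(-0.06998) = 0.8263.
C_{N,max} = 0.8263×0.517 = 0.427 mol/L.

0.427 mol/L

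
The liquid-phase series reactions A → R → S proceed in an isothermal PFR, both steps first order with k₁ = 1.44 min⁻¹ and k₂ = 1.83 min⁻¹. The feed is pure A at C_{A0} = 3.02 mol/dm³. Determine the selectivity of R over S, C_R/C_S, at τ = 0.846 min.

Solving the coupled first-order balances gives C_R(τ) = [k₁/(k₂−k₁)]·C_{A0}·(e^(−k₁τ) − e^(−k₂τ)).
e^(−k₁τ) = e^(−1.44×0.846) = e^(−1.218) = 0.2958; e^(−k₂τ) = e^(−1.548) = 0.2126.
C_R = 1.44×3.02/(1.83−1.44) × (0.2958−0.2126) = 11.15×0.08312 = 0.9268 mol/dm³.
C_A = C_{A0}e^(−k₁τ) = 0.8932 mol/dm³, so C_S = C_{A0}−C_A−C_R = 1.200 mol/dm³; C_R/C_S = 0.772.

0.772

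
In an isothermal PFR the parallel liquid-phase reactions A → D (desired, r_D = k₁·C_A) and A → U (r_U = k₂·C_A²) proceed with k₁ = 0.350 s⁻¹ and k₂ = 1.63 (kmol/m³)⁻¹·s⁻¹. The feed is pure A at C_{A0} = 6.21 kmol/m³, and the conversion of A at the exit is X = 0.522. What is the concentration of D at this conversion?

0.151 kmol/m³

C_A = C_{A0}(1−X) = 2.968 kmol/m³.
Along a PFR/batch, dC_D/dC_A = −r_D/(r_D+r_U) = −k₁/(k₁+k₂·C_A).
Integrating from C_{A0} to C_A: C_D = (0.350/1.63)·ln[(0.350+1.63·6.21)/(0.350+1.63·2.97)] = 0.2147·ln(10.47/5.188) = 0.1508 kmol/m³.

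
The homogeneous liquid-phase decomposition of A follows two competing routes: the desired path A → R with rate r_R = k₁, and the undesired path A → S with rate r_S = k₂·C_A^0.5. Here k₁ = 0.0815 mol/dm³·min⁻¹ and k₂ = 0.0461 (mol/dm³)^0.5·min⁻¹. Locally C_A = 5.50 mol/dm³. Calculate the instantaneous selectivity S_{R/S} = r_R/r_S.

0.754

S_{R/S} = r_R/r_S = (k₁)/(k₂·C_A^0.5) = (k₁/k₂)·C_A^-0.5.
= (0.0815) / (0.0461×5.500^0.5) = 0.08150/0.1081 = 0.754.
The undesired path is higher order in A, so low C_A (CSTR or dilute feed) favours R.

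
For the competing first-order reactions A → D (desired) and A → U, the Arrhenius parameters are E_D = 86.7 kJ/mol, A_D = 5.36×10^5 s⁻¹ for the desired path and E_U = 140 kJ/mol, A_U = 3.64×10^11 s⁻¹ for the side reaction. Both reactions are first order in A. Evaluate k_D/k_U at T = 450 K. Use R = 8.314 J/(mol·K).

Since both paths have the same order in A, the concentration cancels and S_{D/U} = k_D/k_U = (A_D/A_U)·exp[(E_U−E_D)/(RT)].
(E_U−E_D)/(RT) = (140−86.7)×10³/(8.314×450) = 53300/3741 = 14.25.
k_D/k_U = (5.36×10^5/3.64×10^11)·exp(14.25) = 1.473×10^-6 × 1.539×10^6 = 2.27.
Since E_D < E_U, lowering the temperature improves selectivity toward D.

2.27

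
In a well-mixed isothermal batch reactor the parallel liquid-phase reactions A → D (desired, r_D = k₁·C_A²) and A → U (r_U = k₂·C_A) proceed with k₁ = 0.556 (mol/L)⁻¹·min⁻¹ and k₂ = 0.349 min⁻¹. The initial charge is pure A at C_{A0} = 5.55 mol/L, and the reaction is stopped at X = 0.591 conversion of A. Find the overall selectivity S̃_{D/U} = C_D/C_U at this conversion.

C_A = C_{A0}(1−X) = 2.270 mol/L.
Along a PFR/batch, dC_U/dC_A = −r_U/(r_D+r_U) = −k₂/(k₂+k₁·C_A).
Integrating from C_{A0} to C_A: C_U = (0.349/0.556)·ln[(0.349+0.556·5.55)/(0.349+0.556·2.27)] = 0.6277·ln(3.435/1.611) = 0.4752 mol/L.
Then C_D = (C_{A0}−C_A) − C_U = 3.280 − 0.4752 = 2.805 mol/L.
S̃_{D/U} = C_D/C_U = 2.805/0.4752 = 5.90.

5.90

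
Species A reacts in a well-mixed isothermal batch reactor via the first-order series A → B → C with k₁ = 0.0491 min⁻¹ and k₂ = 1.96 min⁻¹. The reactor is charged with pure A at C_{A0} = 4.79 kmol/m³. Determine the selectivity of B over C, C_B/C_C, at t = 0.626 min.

1.35

For first-order series with pure A initially, C_B(t) = k₁C_{A0}/(k₂−k₁)·(e^(−k₁t) − e^(−k₂t)).
e^(−k₁t) = e^(−0.0491×0.626) = e^(−0.03074) = 0.9697; e^(−k₂t) = e^(−1.227) = 0.2932.
C_B = 0.0491×4.79/(1.96−0.0491) × (0.9697−0.2932) = 0.1231×0.6765 = 0.08327 kmol/m³.
C_A = C_{A0}e^(−k₁t) = 4.645 kmol/m³, so C_C = C_{A0}−C_A−C_B = 0.06172 kmol/m³; C_B/C_C = 1.35.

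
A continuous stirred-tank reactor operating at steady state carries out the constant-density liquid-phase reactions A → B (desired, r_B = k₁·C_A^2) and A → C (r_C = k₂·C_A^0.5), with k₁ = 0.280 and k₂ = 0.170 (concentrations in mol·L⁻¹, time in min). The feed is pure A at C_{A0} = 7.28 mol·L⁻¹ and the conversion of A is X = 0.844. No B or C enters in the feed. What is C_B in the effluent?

4.09 mol·L⁻¹

Exit C_A = C_{A0}(1−X) = 7.28×0.156 = 1.136 mol·L⁻¹.
Rates in a CSTR are evaluated at the outlet concentration: r_B = 0.280×1.136^2 = 0.3611, r_C = 0.170×1.136^0.5 = 0.1812.
Fraction of consumed A going to B: r_B/(r_B+r_C) = 0.6659.
C_B = 0.6659·C_{A0}·X = 0.6659×7.28×0.844 = 4.09 mol·L⁻¹.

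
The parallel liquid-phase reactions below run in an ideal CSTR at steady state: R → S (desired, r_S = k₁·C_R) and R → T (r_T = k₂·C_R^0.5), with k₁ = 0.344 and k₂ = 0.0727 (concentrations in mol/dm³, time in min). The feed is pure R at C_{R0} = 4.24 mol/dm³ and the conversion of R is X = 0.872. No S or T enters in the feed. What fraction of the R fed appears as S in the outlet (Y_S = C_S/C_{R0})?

Exit C_R = C_{R0}(1−X) = 4.24×0.128 = 0.5427 mol/dm³.
In a CSTR the entire volume is at exit conditions, so r_S = 0.344×0.5427 = 0.1867 and r_T = 0.0727×0.5427^0.5 = 0.05356.
Fraction of consumed R going to S: r_S/(r_S+r_T) = 0.7771.
C_S = 0.7771·C_{R0}·X = 0.7771×4.24×0.872 = 2.87 mol/dm³; Y_S = C_S/C_{R0} = 0.678.

0.678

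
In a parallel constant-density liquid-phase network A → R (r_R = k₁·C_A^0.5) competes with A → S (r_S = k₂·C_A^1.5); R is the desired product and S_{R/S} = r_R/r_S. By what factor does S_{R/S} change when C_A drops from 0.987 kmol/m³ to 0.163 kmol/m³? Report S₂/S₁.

6.06

S_{R/S} = (k₁/k₂)·C_A⁻¹, so S₂/S₁ = (C_{A,2}/C_{A,1})⁻¹.
= 0.987/0.163 = 6.06.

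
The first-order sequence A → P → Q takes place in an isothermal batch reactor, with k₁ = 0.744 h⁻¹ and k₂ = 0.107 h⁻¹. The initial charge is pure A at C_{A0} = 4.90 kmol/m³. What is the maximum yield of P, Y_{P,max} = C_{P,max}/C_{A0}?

0.722

Evaluating C_P at t_opt = ln(k₂/k₁)/(k₂−k₁) gives C_{P,max}/C_{A0} = (k₁/k₂)^[k₂/(k₂−k₁)].
= (0.744/0.107)^(0.107/(0.107−0.744)) = (6.953)^(-0.1680) = 0.7220.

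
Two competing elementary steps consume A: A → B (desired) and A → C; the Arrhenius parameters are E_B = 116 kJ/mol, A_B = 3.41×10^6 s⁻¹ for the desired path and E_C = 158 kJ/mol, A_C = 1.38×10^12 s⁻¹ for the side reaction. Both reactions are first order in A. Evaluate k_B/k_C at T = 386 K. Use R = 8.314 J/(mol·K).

Since both paths have the same order in A, the concentration cancels and S_{B/C} = k_B/k_C = (A_B/A_C)·exp[(E_C−E_B)/(RT)].
(E_C−E_B)/(RT) = (158−116)×10³/(8.314×386) = 42000/3209 = 13.09.
k_B/k_C = (3.41×10^6/1.38×10^12)·exp(13.09) = 2.471×10^-6 × 4.828×10^5 = 1.19.

1.19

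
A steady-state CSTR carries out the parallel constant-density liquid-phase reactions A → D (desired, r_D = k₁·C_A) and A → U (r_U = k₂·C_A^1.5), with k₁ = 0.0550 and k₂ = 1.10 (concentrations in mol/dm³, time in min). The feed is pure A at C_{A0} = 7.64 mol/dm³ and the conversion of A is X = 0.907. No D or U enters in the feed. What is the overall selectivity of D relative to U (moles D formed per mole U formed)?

0.0593

Exit C_A = C_{A0}(1−X) = 7.64×0.0930 = 0.7105 mol/dm³.
A CSTR operates uniformly at the exit composition, giving r_D = 0.03908 and r_U = 0.6588 (each k·C_A^n at C_A = 0.7105).
Overall selectivity = C_D/C_U = r_Dτ/(r_Uτ) = r_D/r_U = 0.0593.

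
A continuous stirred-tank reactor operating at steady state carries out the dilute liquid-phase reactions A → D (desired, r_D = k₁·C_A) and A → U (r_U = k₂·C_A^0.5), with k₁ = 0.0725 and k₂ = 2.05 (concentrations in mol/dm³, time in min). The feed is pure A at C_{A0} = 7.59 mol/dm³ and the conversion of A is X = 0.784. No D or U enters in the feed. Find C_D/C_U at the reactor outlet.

0.0453

Exit C_A = C_{A0}(1−X) = 7.59×0.216 = 1.639 mol/dm³.
Rates in a CSTR are evaluated at the outlet concentration: r_D = 0.0725×1.639 = 0.1189, r_U = 2.05×1.639^0.5 = 2.625.
Overall selectivity = C_D/C_U = r_Dτ/(r_Uτ) = r_D/r_U = 0.0453.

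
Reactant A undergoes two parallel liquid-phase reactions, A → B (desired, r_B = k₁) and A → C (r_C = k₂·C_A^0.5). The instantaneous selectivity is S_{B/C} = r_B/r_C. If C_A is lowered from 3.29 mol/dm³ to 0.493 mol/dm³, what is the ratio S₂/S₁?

2.58

S_{B/C} = (k₁/k₂)·C_A^-0.5, so S₂/S₁ = (C_{A,2}/C_{A,1})^-0.5.
= (0.493/3.29)^(-0.5) = (0.1498)^(-0.5) = 2.58.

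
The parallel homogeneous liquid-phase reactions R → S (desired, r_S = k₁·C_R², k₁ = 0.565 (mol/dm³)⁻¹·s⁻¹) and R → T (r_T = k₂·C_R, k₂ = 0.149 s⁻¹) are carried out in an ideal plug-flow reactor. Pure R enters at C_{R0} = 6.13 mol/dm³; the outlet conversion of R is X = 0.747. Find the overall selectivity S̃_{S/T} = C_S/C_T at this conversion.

12.8

C_R = C_{R0}(1−X) = 1.551 mol/dm³.
Along a PFR/batch, dC_T/dC_R = −r_T/(r_S+r_T) = −k₂/(k₂+k₁·C_R).
Integrating from C_{R0} to C_R: C_T = (0.149/0.565)·ln[(0.149+0.565·6.13)/(0.149+0.565·1.55)] = 0.2637·ln(3.612/1.025) = 0.3321 mol/dm³.
Then C_S = (C_{R0}−C_R) − C_T = 4.579 − 0.3321 = 4.247 mol/dm³.
S̃_{S/T} = C_S/C_T = 4.247/0.3321 = 12.8.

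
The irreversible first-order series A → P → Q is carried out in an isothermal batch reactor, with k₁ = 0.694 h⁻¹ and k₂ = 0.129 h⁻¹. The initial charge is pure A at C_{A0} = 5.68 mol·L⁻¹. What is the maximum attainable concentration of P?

3.87 mol·L⁻¹

At the optimum, C_{P,max}/C_{A0} = (k₁/k₂)^[k₂/(k₂−k₁)].
= (0.694/0.129)^(0.129/(0.129−0.694)) = (5.380)^(-0.2283) = 0.6810.
C_{P,max} = 0.6810×5.68 = 3.87 mol·L⁻¹.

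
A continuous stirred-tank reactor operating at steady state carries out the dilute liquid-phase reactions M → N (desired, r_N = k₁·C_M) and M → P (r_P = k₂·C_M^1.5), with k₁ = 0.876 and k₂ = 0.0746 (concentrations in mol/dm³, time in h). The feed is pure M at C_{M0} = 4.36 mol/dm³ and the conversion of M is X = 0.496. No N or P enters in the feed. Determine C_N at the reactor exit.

Exit C_M = C_{M0}(1−X) = 4.36×0.504 = 2.197 mol/dm³.
In a CSTR the entire volume is at exit conditions, so r_N = 0.876×2.197 = 1.925 and r_P = 0.0746×2.197^1.5 = 0.2430.
Fraction of consumed M going to N: r_N/(r_N+r_P) = 0.8879.
C_N = 0.8879·C_{M0}·X = 0.8879×4.36×0.496 = 1.92 mol/dm³.

1.92 mol/dm³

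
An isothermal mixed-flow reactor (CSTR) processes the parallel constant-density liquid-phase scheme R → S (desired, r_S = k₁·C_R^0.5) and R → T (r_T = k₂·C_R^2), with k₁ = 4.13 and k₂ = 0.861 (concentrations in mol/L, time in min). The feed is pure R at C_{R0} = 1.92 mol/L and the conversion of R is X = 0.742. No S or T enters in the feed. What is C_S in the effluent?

Exit C_R = C_{R0}(1−X) = 1.92×0.258 = 0.4954 mol/L.
Rates in a CSTR are evaluated at the outlet concentration: r_S = 4.13×0.4954^0.5 = 2.907, r_T = 0.861×0.4954^2 = 0.2113.
Fraction of consumed R going to S: r_S/(r_S+r_T) = 0.9322.
C_S = 0.9322·C_{R0}·X = 0.9322×1.92×0.742 = 1.33 mol/L.

1.33 mol/L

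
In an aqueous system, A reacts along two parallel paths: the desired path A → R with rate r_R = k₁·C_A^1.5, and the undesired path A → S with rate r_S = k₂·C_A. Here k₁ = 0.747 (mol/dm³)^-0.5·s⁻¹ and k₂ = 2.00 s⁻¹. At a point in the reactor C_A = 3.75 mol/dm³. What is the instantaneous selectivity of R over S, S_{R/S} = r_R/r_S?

S_{R/S} = r_R/r_S = (k₁·C_A^1.5)/(k₂·C_A) = (k₁/k₂)·C_A^0.5.
= (0.747×3.750^1.5) / (2.00×3.750) = 5.425/7.500 = 0.723.

0.723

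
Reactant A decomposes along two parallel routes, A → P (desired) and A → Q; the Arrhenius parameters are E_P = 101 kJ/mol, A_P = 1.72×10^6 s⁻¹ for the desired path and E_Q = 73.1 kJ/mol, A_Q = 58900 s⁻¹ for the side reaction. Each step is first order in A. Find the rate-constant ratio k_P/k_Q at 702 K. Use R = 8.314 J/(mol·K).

0.245

Since both paths have the same order in A, the concentration cancels and S_{P/Q} = k_P/k_Q = (A_P/A_Q)·exp[(E_Q−E_P)/(RT)].
(E_Q−E_P)/(RT) = (73.1−101)×10³/(8.314×702) = -27900/5836 = -4.780.
k_P/k_Q = (1.72×10^6/58900)·exp(-4.780) = 29.20 × 0.008393 = 0.245.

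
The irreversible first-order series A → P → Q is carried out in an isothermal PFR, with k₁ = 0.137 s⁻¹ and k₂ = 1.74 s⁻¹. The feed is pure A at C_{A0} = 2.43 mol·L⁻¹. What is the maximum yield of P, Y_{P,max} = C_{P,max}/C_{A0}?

0.0634

For a first-order series the maximum intermediate yield is C_{P,max}/C_{A0} = (k₁/k₂)^[k₂/(k₂−k₁)].
= (0.137/1.74)^(1.74/(1.74−0.137)) = (0.07874)^(1.085) = 0.06336.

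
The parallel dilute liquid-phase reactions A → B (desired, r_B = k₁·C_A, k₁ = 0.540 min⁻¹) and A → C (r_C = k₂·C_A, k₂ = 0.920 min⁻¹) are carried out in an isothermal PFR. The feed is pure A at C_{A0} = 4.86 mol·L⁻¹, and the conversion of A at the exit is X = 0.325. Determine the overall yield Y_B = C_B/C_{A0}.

C_A = C_{A0}(1−X) = 3.281 mol·L⁻¹.
Both paths are first order in A, so the instantaneous fraction to B is constant: dC_B/d(−C_A) = k₁/(k₁+k₂) = 0.3699.
C_B = 0.3699·(C_{A0}−C_A) = 0.3699×1.579 = 0.584 mol·L⁻¹.
Y_B = C_B/C_{A0} = 0.5842/4.86 = 0.120.

0.120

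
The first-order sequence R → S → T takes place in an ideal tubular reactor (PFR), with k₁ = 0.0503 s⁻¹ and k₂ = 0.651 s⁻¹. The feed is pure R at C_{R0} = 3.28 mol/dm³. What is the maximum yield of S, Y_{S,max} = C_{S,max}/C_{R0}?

0.0624

Evaluating C_S at τ_opt = ln(k₂/k₁)/(k₂−k₁) gives C_{S,max}/C_{R0} = (k₁/k₂)^[k₂/(k₂−k₁)].
= (0.0503/0.651)^(0.651/(0.651−0.0503)) = (0.07727)^(1.084) = 0.06236.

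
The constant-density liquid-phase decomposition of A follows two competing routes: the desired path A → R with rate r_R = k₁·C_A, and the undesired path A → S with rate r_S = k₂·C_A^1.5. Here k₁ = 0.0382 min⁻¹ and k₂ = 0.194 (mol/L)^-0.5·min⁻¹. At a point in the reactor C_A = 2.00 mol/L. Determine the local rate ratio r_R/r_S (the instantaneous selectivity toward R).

S_{R/S} = r_R/r_S = (k₁·C_A)/(k₂·C_A^1.5) = (k₁/k₂)·C_A^-0.5.
= (0.0382×2.000) / (0.194×2.000^1.5) = 0.07640/0.5487 = 0.139.

0.139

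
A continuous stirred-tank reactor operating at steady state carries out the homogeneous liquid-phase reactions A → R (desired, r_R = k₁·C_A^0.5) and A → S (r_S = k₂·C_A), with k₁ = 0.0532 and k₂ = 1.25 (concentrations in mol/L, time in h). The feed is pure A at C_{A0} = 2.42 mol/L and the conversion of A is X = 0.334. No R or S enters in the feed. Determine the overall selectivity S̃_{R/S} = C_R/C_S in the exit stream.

0.0335

Exit C_A = C_{A0}(1−X) = 2.42×0.666 = 1.612 mol/L.
In a CSTR the entire volume is at exit conditions, so r_R = 0.0532×1.612^0.5 = 0.06754 and r_S = 1.25×1.612 = 2.015.
Overall selectivity = C_R/C_S = r_Rτ/(r_Sτ) = r_R/r_S = 0.0335.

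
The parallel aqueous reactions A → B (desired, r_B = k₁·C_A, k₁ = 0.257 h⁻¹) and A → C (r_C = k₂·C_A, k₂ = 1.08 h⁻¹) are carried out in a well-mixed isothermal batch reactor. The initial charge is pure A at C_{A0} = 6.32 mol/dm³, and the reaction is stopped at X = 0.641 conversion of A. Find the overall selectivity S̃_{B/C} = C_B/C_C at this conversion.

0.238

C_A = C_{A0}(1−X) = 2.269 mol/dm³.
Both paths are first order in A, so the instantaneous fraction to B is constant: dC_B/d(−C_A) = k₁/(k₁+k₂) = 0.1922.
C_B = 0.1922·(C_{A0}−C_A) = 0.1922×4.051 = 0.779 mol/dm³.
C_C = (C_{A0}−C_A)−C_B = 3.272 mol/dm³; S̃_{B/C} = 0.7787/3.272 = 0.238.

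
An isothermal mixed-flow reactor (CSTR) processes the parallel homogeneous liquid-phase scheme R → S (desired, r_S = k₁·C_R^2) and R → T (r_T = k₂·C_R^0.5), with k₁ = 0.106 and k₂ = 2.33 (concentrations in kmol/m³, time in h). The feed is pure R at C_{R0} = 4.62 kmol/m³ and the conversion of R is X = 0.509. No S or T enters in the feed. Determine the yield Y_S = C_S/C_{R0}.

Exit C_R = C_{R0}(1−X) = 4.62×0.491 = 2.268 kmol/m³.
Rates in a CSTR are evaluated at the outlet concentration: r_S = 0.106×2.268^2 = 0.5454, r_T = 2.33×2.268^0.5 = 3.509.
Fraction of consumed R going to S: r_S/(r_S+r_T) = 0.1345.
C_S = 0.1345·C_{R0}·X = 0.1345×4.62×0.509 = 0.316 kmol/m³; Y_S = C_S/C_{R0} = 0.0685.

0.0685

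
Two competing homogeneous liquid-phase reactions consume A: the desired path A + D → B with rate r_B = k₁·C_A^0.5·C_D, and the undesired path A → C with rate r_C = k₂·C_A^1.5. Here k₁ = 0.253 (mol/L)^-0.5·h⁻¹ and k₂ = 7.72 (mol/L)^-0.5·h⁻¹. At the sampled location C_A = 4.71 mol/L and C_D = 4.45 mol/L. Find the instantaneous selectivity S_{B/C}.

S_{B/C} = r_B/r_C = (k₁·C_A^0.5·C_D)/(k₂·C_A^1.5) = (k₁/k₂)·C_A⁻¹·C_D.
= (0.253×4.710^0.5×4.450) / (7.72×4.710^1.5) = 2.443/78.91 = 0.0310.
The undesired path is higher order in A, so low C_A (CSTR or dilute feed) favours B.

0.0310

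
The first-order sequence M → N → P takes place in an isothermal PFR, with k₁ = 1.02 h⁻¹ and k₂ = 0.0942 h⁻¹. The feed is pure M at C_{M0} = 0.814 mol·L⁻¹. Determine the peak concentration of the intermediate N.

Evaluating C_N at τ_opt = ln(k₂/k₁)/(k₂−k₁) gives C_{N,max}/C_{M0} = (k₁/k₂)^[k₂/(k₂−k₁)].
= (1.02/0.0942)^(0.0942/(0.0942−1.02)) = (10.83)^(-0.1017) = 0.7848.
C_{N,max} = 0.7848×0.814 = 0.639 mol·L⁻¹.

0.639 mol·L⁻¹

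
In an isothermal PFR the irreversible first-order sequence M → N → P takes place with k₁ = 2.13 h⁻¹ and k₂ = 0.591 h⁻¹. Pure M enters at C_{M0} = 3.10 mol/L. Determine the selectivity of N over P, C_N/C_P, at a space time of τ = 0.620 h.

Solving the coupled first-order balances gives C_N(τ) = [k₁/(k₂−k₁)]·C_{M0}·(e^(−k₁τ) − e^(−k₂τ)).
e^(−k₁τ) = e^(−2.13×0.620) = e^(−1.321) = 0.2670; e^(−k₂τ) = e^(−0.3664) = 0.6932.
C_N = 2.13×3.10/(0.591−2.13) × (0.2670−0.6932) = (-4.290)×(-0.4262) = 1.829 mol/L.
C_M = C_{M0}e^(−k₁τ) = 0.8276 mol/L, so C_P = C_{M0}−C_M−C_N = 0.4436 mol/L; C_N/C_P = 4.12.

4.12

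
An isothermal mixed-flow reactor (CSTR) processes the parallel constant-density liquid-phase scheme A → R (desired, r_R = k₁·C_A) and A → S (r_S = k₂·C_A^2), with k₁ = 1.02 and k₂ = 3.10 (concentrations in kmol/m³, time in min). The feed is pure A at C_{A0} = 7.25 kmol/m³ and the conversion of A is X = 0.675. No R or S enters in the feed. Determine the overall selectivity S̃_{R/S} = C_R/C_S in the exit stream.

0.140

Exit C_A = C_{A0}(1−X) = 7.25×0.325 = 2.356 kmol/m³.
In a CSTR the entire volume is at exit conditions, so r_R = 1.02×2.356 = 2.403 and r_S = 3.10×2.356^2 = 17.21.
Overall selectivity = C_R/C_S = r_Rτ/(r_Sτ) = r_R/r_S = 0.140.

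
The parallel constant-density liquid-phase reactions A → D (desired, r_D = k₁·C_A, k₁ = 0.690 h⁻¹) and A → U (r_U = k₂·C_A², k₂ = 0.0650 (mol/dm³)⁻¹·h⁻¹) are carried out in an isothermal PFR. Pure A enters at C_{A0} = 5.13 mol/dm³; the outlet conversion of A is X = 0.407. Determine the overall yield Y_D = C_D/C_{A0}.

0.294

C_A = C_{A0}(1−X) = 3.042 mol/dm³.
Along a PFR/batch, dC_D/dC_A = −r_D/(r_D+r_U) = −k₁/(k₁+k₂·C_A).
Integrating from C_{A0} to C_A: C_D = (0.690/0.0650)·ln[(0.690+0.0650·5.13)/(0.690+0.0650·3.04)] = 10.62·ln(1.023/0.8877) = 1.510 mol/dm³.
Y_D = C_D/C_{A0} = 1.510/5.13 = 0.294.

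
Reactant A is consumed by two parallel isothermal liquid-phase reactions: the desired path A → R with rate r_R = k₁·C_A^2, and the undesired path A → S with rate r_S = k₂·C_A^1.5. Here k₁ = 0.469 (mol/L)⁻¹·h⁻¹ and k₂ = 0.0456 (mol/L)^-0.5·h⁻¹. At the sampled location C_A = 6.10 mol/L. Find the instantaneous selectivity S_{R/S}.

25.4

S_{R/S} = r_R/r_S = (k₁·C_A^2)/(k₂·C_A^1.5) = (k₁/k₂)·C_A^0.5.
= (0.469×6.100^2) / (0.0456×6.100^1.5) = 17.45/0.6870 = 25.4.
Since the desired path is higher order in A, keeping C_A high (PFR or concentrated feed) favours R.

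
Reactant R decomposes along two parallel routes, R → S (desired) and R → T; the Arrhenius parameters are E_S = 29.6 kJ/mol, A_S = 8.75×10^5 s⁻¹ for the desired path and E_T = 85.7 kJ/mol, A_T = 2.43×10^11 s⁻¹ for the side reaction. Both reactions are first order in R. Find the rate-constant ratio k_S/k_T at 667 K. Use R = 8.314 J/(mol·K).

0.0891

With equal orders, S_{S/T} = k_S/k_T = (A_S/A_T)·exp[(E_T−E_S)/(RT)].
(E_T−E_S)/(RT) = (85.7−29.6)×10³/(8.314×667) = 56100/5545 = 10.12.
k_S/k_T = (8.75×10^5/2.43×10^11)·exp(10.12) = 3.601×10^-6 × 24746 = 0.0891.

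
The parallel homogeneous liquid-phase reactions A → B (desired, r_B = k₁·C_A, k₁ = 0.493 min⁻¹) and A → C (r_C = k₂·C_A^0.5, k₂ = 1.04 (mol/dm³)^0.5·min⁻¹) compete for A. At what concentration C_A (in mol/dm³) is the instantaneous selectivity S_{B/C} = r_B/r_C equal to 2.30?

23.5 mol/dm³

S_{B/C} = (k₁/k₂)·C_A^0.5 ⇒ C_A = (S·k₂/k₁)^(2).
= (2.30×1.04/0.493)^(2) = (4.852)^(2) = 23.5 mol/dm³.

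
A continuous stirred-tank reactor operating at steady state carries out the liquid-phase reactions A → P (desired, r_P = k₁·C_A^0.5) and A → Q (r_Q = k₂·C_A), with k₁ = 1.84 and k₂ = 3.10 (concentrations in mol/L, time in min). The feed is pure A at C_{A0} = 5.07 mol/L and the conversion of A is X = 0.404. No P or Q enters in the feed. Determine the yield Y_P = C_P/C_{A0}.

0.103

Exit C_A = C_{A0}(1−X) = 5.07×0.596 = 3.022 mol/L.
A CSTR operates uniformly at the exit composition, giving r_P = 3.198 and r_Q = 9.367 (each k·C_A^n at C_A = 3.022).
Fraction of consumed A going to P: r_P/(r_P+r_Q) = 0.2545.
C_P = 0.2545·C_{A0}·X = 0.2545×5.07×0.404 = 0.521 mol/L; Y_P = C_P/C_{A0} = 0.103.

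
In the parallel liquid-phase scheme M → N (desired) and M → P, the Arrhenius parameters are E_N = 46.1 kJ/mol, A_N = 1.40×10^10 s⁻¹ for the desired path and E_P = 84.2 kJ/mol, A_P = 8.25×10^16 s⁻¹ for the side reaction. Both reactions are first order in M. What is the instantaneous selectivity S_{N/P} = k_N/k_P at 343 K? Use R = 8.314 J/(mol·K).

With equal orders, S_{N/P} = k_N/k_P = (A_N/A_P)·exp[(E_P−E_N)/(RT)].
(E_P−E_N)/(RT) = (84.2−46.1)×10³/(8.314×343) = 38100/2852 = 13.36.
k_N/k_P = (1.40×10^10/8.25×10^16)·exp(13.36) = 1.697×10^-7 × 6.344×10^5 = 0.108.

0.108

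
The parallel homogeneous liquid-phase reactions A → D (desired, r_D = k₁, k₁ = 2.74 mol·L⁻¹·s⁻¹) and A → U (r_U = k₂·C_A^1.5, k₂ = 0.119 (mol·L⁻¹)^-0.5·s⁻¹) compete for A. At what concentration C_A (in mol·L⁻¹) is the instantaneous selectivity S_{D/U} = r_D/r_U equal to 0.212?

S_{D/U} = (k₁/k₂)·C_A^-1.5 ⇒ C_A = (S·k₂/k₁)^(1/(-1.5)).
= (0.212×0.119/2.74)^(-0.6667) = (0.009207)^(-0.6667) = 22.8 mol·L⁻¹.

22.8 mol·L⁻¹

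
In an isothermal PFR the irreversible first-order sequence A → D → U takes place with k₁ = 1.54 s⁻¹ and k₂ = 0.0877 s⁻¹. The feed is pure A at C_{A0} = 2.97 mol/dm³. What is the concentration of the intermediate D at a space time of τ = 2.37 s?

Solving the coupled first-order balances gives C_D(τ) = [k₁/(k₂−k₁)]·C_{A0}·(e^(−k₁τ) − e^(−k₂τ)).
e^(−k₁τ) = e^(−1.54×2.37) = e^(−3.650) = 0.02600; e^(−k₂τ) = e^(−0.2078) = 0.8123.
C_D = 1.54×2.97/(0.0877−1.54) × (0.02600−0.8123) = (-3.149)×(-0.7863) = 2.476 mol/dm³.

2.48 mol/dm³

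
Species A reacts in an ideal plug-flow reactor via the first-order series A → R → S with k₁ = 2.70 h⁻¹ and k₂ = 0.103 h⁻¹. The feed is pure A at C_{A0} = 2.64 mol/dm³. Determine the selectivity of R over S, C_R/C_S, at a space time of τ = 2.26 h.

The intermediate concentration in a first-order A→B→C sequence is C_R = k₁C_{A0}(e^(−k₁τ) − e^(−k₂τ))/(k₂−k₁).
e^(−k₁τ) = e^(−2.70×2.26) = e^(−6.102) = 0.002238; e^(−k₂τ) = e^(−0.2328) = 0.7923.
C_R = 2.70×2.64/(0.103−2.70) × (0.002238−0.7923) = (-2.745)×(-0.7901) = 2.169 mol/dm³.
C_A = C_{A0}e^(−k₁τ) = 0.005909 mol/dm³, so C_S = C_{A0}−C_A−C_R = 0.4655 mol/dm³; C_R/C_S = 4.66.

4.66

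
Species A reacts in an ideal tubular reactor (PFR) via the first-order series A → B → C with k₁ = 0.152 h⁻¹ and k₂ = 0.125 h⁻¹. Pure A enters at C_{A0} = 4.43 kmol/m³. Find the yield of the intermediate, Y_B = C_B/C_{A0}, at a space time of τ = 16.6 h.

For first-order series with pure A initially, C_B(τ) = k₁C_{A0}/(k₂−k₁)·(e^(−k₁τ) − e^(−k₂τ)).
e^(−k₁τ) = e^(−0.152×16.6) = e^(−2.523) = 0.08020; e^(−k₂τ) = e^(−2.075) = 0.1256.
C_B = 0.152×4.43/(0.125−0.152) × (0.08020−0.1256) = (-24.94)×(-0.04535) = 1.131 kmol/m³.
Y_B = C_B/C_{A0} = 1.131/4.43 = 0.255.

0.255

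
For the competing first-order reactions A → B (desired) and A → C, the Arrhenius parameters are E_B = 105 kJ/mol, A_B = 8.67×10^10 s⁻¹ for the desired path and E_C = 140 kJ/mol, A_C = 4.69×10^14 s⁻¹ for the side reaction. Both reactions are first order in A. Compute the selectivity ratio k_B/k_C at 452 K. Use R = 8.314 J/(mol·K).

2.05

With equal orders, S_{B/C} = k_B/k_C = (A_B/A_C)·exp[(E_C−E_B)/(RT)].
(E_C−E_B)/(RT) = (140−105)×10³/(8.314×452) = 35000/3758 = 9.314.
k_B/k_C = (8.67×10^10/4.69×10^14)·exp(9.314) = 1.849×10^-4 × 11088 = 2.05.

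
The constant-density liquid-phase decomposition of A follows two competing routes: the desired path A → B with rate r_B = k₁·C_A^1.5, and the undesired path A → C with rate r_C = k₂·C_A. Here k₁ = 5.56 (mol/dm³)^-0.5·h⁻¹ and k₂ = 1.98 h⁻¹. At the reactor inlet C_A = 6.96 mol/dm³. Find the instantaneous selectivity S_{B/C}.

7.41

S_{B/C} = r_B/r_C = (k₁·C_A^1.5)/(k₂·C_A) = (k₁/k₂)·C_A^0.5.
= (5.56×6.960^1.5) / (1.98×6.960) = 102.1/13.78 = 7.41.
Since the desired path is higher order in A, keeping C_A high (PFR or concentrated feed) favours B.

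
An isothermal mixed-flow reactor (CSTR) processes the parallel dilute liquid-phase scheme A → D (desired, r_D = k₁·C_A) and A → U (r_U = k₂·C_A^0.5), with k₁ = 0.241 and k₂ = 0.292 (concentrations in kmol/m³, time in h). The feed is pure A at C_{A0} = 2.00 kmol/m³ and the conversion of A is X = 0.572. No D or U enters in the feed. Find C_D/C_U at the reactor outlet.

0.764

Exit C_A = C_{A0}(1−X) = 2.00×0.428 = 0.8560 kmol/m³.
Rates in a CSTR are evaluated at the outlet concentration: r_D = 0.241×0.8560 = 0.2063, r_U = 0.292×0.8560^0.5 = 0.2702.
Overall selectivity = C_D/C_U = r_Dτ/(r_Uτ) = r_D/r_U = 0.764.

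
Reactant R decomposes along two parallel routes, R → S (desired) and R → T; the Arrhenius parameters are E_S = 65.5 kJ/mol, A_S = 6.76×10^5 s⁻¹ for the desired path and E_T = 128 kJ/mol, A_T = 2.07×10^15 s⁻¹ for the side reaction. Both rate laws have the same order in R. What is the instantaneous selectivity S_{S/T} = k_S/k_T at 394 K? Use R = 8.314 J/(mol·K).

0.0631

k_S/k_T = (A_S/A_T)·exp[−(E_S−E_T)/(RT)] = (A_S/A_T)·exp[(E_T−E_S)/(RT)].
(E_T−E_S)/(RT) = (128−65.5)×10³/(8.314×394) = 62500/3276 = 19.08.
k_S/k_T = (6.76×10^5/2.07×10^15)·exp(19.08) = 3.266×10^-10 × 1.933×10^8 = 0.0631.
Since E_S < E_T, lowering the temperature improves selectivity toward S.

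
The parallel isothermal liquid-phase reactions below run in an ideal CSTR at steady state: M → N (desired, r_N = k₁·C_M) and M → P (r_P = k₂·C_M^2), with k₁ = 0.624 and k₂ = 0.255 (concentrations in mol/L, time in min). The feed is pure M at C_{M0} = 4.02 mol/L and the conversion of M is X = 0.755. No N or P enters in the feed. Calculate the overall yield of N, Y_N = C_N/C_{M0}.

Exit C_M = C_{M0}(1−X) = 4.02×0.245 = 0.9849 mol/L.
Rates in a CSTR are evaluated at the outlet concentration: r_N = 0.624×0.9849 = 0.6146, r_P = 0.255×0.9849^2 = 0.2474.
Fraction of consumed M going to N: r_N/(r_N+r_P) = 0.7130.
C_N = 0.7130·C_{M0}·X = 0.7130×4.02×0.755 = 2.16 mol/L; Y_N = C_N/C_{M0} = 0.538.

0.538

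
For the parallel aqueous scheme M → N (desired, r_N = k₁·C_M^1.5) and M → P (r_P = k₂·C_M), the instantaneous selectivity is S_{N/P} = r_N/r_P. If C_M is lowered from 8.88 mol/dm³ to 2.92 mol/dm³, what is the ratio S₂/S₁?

S_{N/P} = (k₁/k₂)·C_M^0.5, so S₂/S₁ = (C_{M,2}/C_{M,1})^0.5.
= (2.92/8.88)^0.5 = (0.3288)^0.5 = 0.573.

0.573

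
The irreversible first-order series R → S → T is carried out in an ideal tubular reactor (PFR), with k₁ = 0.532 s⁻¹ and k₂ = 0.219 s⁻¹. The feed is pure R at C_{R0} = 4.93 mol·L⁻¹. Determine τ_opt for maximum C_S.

2.84 s

For first-order series the maximum of C_S occurs at τ_opt = ln(k₂/k₁)/(k₂−k₁).
= ln(0.219/0.532)/(0.219−0.532) = ln(0.4117)/-0.3130 = -0.8876/-0.3130 = 2.84 s.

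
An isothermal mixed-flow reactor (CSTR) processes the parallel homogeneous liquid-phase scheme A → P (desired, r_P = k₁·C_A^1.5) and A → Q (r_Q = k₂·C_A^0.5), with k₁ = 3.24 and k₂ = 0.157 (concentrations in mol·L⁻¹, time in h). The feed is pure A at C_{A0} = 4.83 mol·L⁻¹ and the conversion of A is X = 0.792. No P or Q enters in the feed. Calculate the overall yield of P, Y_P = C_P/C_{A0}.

Exit C_A = C_{A0}(1−X) = 4.83×0.208 = 1.005 mol·L⁻¹.
In a CSTR the entire volume is at exit conditions, so r_P = 3.24×1.005^1.5 = 3.263 and r_Q = 0.157×1.005^0.5 = 0.1574.
Fraction of consumed A going to P: r_P/(r_P+r_Q) = 0.9540.
C_P = 0.9540·C_{A0}·X = 0.9540×4.83×0.792 = 3.65 mol·L⁻¹; Y_P = C_P/C_{A0} = 0.756.

0.756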